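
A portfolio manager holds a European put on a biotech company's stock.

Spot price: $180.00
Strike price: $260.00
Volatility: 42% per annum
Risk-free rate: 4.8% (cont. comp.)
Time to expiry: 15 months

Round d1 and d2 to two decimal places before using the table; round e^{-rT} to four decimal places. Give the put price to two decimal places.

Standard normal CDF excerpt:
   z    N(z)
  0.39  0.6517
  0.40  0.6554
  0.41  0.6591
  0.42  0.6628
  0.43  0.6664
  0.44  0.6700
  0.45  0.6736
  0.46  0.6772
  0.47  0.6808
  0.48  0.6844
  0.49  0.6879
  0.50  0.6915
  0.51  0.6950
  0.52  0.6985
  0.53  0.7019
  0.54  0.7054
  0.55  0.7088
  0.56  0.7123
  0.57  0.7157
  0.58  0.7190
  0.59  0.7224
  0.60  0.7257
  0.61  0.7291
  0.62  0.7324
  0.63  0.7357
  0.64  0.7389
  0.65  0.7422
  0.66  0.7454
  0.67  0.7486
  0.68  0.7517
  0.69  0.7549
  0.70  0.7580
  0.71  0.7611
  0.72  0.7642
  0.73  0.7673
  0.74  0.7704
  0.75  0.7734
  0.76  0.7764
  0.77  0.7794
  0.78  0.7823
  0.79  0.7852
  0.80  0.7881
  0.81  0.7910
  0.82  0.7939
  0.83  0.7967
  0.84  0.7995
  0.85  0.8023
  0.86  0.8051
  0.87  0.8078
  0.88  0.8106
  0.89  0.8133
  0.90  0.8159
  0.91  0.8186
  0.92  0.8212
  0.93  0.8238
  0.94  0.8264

σ√T = 0.42 × 1.1180 = 0.4696
d₁ = [ln(180/260) + (0.048 + ½·0.42²)·1.25] / (σ√T) = (-0.3677 + 0.1702) / 0.4696 = -0.4205 ≈ -0.42
d₂ = -0.4205 − 0.4696 = -0.8901 ≈ -0.89
exp(−rT) = exp(−0.048·1.25) = 0.9418
N(−d₂) = N(0.89) = 0.8133;  N(−d₁) = N(0.42) = 0.6628
P = 260·0.9418·0.8133 − 180·0.6628 = 199.1511 − 119.3040 = 79.8471

$79.85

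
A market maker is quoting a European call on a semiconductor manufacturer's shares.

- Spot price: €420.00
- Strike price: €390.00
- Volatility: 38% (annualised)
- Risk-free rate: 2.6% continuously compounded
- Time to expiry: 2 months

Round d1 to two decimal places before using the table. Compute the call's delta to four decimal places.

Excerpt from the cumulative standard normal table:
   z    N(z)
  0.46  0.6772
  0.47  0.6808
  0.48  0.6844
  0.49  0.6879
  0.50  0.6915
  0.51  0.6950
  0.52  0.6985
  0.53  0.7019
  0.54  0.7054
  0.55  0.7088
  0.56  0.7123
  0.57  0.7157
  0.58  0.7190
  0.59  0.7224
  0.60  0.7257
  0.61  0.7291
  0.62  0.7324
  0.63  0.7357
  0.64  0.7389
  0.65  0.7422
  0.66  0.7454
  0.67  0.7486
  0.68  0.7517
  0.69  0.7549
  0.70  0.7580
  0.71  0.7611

T = 0.1667;  σ√T = 0.1551
d₁ = [ln(420/390) + (0.026 + 0.38²/2)·0.1667] / 0.1551 = [0.0741 + 0.0164] / 0.1551 = 0.5832 ⇒ 0.58
N(d₁) = N(0.58) = 0.7190
Δ_call = N(d₁) = 0.7190

0.7190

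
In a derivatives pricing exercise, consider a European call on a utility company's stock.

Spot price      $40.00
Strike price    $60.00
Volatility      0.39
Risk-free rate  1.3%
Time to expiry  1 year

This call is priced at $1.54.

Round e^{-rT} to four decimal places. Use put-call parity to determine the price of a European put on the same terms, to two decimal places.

$20.77

exp(−rT) = exp(−0.013·1) = 0.9871
Put-call parity: C − P = S − K·e^(−rT) = 40 − 60·0.9871 = 40 − 59.2260 = -19.2260
P = C − (C − P) = 1.54 − (-19.2260) = 20.7660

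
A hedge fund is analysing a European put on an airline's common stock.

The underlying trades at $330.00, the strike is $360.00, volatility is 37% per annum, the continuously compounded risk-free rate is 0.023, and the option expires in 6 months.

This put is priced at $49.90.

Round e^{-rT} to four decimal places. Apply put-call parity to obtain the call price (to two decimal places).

exp(−rT) = exp(−0.023·0.5) = 0.9886
Put-call parity: C − P = S − K·e^(−rT) = 330 − 360·0.9886 = 330 − 355.8960 = -25.8960
C = P + (C − P) = 49.90 + (-25.8960) = 24.0040

$24.00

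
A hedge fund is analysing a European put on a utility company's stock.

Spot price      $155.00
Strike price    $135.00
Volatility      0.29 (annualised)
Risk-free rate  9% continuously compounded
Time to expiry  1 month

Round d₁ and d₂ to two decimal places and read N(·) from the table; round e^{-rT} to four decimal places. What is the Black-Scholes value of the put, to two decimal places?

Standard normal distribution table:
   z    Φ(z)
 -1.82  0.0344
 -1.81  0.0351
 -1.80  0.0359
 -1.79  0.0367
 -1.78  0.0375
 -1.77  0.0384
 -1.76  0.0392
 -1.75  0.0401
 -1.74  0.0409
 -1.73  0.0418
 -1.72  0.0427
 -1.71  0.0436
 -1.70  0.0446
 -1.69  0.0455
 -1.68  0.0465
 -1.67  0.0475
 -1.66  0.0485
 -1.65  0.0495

T = 0.08333;  σ√T = 0.0837
ln(S/K) + (r + σ²/2)T = ln(155/135) + (0.09 + 0.29²/2)·0.08333 = 0.1382 + 0.0110 = 0.1492
d₁ = 0.1492 / 0.0837 = 1.7817 → 1.78
d₂ = d₁ − σ√T = 1.7817 − 0.0837 = 1.6980 → 1.70
exp(−rT) = exp(−0.09·0.08333) = 0.9925
N(−d₂) = N(-1.70) = 0.0446;  N(−d₁) = N(-1.78) = 0.0375
P = 135·0.9925·0.0446 − 155·0.0375 = 5.9758 − 5.8125 = 0.1633

$0.16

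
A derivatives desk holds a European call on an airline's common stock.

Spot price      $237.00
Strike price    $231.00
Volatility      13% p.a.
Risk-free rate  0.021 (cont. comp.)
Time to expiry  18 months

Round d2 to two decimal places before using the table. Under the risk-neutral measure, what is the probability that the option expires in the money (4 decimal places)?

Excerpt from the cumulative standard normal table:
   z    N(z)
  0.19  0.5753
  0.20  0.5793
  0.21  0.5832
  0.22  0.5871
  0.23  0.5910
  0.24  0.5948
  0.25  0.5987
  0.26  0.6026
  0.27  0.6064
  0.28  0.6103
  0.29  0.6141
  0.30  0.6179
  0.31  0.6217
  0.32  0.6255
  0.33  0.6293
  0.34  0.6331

0.6103

T = 1.5;  σ√T = 0.1592
d₁ = [ln(237/231) + (0.021 + 0.13²/2)·1.5] / 0.1592 = [0.0256 + 0.0442] / 0.1592 = 0.4385 which rounds to 0.44
d₂ = d₁ − σ√T = 0.4385 − 0.1592 = 0.2793 which rounds to 0.28
Risk-neutral Pr[S_T > K] = N(d₂) = N(0.28) = 0.6103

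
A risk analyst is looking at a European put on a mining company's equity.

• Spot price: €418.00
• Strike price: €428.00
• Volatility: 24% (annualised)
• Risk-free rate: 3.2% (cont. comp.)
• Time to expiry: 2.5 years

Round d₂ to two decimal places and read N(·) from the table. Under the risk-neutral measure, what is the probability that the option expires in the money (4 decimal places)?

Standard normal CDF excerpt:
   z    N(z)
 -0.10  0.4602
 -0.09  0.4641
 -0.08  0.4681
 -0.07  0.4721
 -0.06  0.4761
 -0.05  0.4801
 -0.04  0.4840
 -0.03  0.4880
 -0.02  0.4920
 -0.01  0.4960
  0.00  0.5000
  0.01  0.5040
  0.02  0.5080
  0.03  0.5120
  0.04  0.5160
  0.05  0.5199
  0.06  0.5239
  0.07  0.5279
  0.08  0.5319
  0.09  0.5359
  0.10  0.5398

σ√T = 0.24 × 1.5811 = 0.3795
d₁ = [ln(418/428) + (0.032 + ½·0.24²)·2.5] / (σ√T) = (-0.0236 + 0.1520) / 0.3795 = 0.3383 ⇒ 0.34
d₂ = 0.3383 − 0.3795 = -0.0412 ⇒ -0.04
Risk-neutral Pr[S_T < K] = N(−d₂) = N(0.04) = 0.5160

0.5160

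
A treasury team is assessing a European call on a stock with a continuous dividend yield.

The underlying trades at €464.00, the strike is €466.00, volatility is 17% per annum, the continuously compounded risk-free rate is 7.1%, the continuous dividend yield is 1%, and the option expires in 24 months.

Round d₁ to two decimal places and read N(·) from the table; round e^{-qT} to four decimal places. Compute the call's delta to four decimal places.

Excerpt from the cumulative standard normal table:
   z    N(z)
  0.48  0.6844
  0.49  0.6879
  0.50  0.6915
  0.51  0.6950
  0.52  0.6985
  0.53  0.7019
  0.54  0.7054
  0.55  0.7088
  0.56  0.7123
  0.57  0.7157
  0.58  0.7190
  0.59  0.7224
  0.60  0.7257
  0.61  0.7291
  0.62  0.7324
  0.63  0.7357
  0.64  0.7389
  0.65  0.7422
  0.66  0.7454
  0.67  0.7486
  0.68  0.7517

0.7147

T = 2;  σ√T = 0.2404
d₁ = [ln(464/466) + (0.071 − 0.01 + ½·0.17²)·2] / (σ√T) = (-0.0043 + 0.1509) / 0.2404 = 0.6098 which rounds to 0.61
N(d₁) = N(0.61) = 0.7291
Δ_call = e^(−qT)·N(d₁) = 0.9802·0.7291 = 0.7147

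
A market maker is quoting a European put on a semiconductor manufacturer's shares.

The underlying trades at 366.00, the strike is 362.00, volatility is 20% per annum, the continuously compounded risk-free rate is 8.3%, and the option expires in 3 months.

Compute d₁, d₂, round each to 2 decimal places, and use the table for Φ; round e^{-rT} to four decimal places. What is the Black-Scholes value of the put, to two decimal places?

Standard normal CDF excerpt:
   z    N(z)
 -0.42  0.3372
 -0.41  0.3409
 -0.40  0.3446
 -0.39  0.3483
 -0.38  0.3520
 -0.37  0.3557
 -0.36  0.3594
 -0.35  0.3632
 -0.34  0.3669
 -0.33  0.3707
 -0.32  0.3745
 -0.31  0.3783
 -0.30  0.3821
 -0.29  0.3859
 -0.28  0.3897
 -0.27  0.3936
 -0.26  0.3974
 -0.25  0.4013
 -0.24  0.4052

σ√T = 0.2·√0.25 = 0.1000
d₁ = [ln(366/362) + (0.083 + ½·0.2²)·0.25] / (σ√T) = (0.0110 + 0.0258) / 0.1000 = 0.3674 ≈ 0.37
d₂ = 0.3674 − 0.1000 = 0.2674 ≈ 0.27
exp(−rT) = exp(−0.083·0.25) = 0.9795
P = 362·0.9795·N(-0.27) − 366·N(-0.37) = 362·0.9795·0.3936 − 366·0.3557 = 139.5623 − 130.1862 = 9.3761

9.38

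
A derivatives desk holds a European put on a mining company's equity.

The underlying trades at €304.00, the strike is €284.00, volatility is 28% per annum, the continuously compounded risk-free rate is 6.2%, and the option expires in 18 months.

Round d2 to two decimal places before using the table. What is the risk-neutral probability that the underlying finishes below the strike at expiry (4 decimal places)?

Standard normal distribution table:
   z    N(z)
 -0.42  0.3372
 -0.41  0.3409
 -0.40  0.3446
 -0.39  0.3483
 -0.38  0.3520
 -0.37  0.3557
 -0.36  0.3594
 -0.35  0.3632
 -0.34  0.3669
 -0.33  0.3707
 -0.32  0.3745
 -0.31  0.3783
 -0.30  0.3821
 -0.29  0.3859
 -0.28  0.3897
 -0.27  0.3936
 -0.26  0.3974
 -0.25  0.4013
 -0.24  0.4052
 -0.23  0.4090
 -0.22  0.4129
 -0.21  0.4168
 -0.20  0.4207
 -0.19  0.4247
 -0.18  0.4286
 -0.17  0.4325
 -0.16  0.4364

σ√T = 0.28 × 1.2247 = 0.3429
d₁ = [ln(304/284) + (0.062 + 0.28²/2)·1.5] / 0.3429 = [0.0681 + 0.1518] / 0.3429 = 0.6411 → 0.64
d₂ = d₁ − σ√T = 0.6411 − 0.3429 = 0.2982 → 0.30
Pr(exercise) under Q = N(−d₂) = N(-0.30) = 0.3821

0.3821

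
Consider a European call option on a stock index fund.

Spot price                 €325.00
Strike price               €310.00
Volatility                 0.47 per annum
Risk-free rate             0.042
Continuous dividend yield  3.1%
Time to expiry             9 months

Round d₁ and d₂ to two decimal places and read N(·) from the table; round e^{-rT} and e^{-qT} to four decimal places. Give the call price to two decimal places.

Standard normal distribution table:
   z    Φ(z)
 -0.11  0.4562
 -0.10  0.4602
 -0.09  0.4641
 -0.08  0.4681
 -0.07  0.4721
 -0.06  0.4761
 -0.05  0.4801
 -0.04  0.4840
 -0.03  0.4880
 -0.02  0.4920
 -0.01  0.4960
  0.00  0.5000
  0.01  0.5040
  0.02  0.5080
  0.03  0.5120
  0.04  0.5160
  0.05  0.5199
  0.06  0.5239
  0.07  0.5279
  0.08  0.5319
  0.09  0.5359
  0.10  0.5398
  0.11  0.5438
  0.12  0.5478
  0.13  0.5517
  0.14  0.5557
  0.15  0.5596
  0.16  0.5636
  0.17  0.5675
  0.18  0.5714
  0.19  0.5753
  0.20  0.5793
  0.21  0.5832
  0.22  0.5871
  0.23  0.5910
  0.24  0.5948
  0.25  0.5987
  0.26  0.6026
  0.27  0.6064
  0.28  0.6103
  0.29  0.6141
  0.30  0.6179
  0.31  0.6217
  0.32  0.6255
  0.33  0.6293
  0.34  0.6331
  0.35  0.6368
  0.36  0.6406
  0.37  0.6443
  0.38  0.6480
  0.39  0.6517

T = 0.75;  σ√T = 0.4070
ln(S/K) + (r − q + σ²/2)T = ln(325/310) + (0.042 − 0.031 + 0.47²/2)·0.75 = 0.0473 + 0.0911 = 0.1383
d₁ = 0.1383 / 0.4070 = 0.3399 → 0.34
d₂ = d₁ − σ√T = 0.3399 − 0.4070 = -0.0672 → -0.07
e^(−qT) = e^(−0.031·0.75) = 0.9770;  e^(−rT) = e^(−0.042·0.75) = 0.9690
C = 325·0.9770·N(0.34) − 310·0.9690·N(-0.07) = 325·0.9770·0.6331 − 310·0.9690·0.4721 = 201.0251 − 141.8141 = 59.2110

€59.21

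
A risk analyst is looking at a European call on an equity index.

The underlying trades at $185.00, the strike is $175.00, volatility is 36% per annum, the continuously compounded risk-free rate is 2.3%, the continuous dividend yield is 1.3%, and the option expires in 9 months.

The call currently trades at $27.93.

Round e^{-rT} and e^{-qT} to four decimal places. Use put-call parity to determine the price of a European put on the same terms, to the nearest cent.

e^(−qT) = e^(−0.013·0.75) = 0.9903;  e^(−rT) = e^(−0.023·0.75) = 0.9829
Put-call parity: C − P = S·e^(−qT) − K·e^(−rT) = 185·0.9903 − 175·0.9829 = 183.2055 − 172.0075 = 11.1980
P = C − (C − P) = 27.93 − (11.1980) = 16.7320

$16.73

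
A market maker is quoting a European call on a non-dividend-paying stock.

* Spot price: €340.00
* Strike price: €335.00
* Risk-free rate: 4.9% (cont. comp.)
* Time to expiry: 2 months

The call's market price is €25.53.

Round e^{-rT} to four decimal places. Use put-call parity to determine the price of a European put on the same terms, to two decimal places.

€17.82

e^(−rT) = e^(−0.049·0.1667) = 0.9919
Put-call parity: C − P = S − K·e^(−rT) = 340 − 335·0.9919 = 340 − 332.2865 = 7.7135
P = C − (C − P) = 25.53 − (7.7135) = 17.8165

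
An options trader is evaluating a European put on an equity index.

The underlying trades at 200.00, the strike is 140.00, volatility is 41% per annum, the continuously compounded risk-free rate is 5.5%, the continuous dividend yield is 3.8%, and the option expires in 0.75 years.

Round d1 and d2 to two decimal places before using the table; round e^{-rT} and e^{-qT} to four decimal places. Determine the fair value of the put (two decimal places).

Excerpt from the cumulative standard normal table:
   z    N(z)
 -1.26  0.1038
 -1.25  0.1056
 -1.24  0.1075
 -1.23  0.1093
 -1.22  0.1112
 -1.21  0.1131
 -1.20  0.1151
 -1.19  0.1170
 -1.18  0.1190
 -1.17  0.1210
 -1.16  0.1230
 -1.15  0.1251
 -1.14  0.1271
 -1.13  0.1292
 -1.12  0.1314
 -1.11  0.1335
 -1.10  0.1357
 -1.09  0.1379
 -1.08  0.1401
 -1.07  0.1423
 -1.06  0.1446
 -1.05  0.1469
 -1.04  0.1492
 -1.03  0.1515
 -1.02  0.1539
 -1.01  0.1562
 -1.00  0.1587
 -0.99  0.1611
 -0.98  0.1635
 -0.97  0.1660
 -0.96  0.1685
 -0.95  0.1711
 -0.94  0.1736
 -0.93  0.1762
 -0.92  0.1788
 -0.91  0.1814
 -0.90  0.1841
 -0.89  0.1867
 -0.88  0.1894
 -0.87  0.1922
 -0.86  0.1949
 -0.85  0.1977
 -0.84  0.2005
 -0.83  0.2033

σ√T = 0.41·√0.75 = 0.3551
ln(S/K) + (r − q + σ²/2)T = ln(200/140) + (0.055 − 0.038 + 0.41²/2)·0.75 = 0.3567 + 0.0758 = 0.4325
d₁ = 0.4325 / 0.3551 = 1.2180 which rounds to 1.22
d₂ = d₁ − σ√T = 1.2180 − 0.3551 = 0.8629 which rounds to 0.86
exp(−qT) = exp(−0.038·0.75) = 0.9719;  exp(−rT) = exp(−0.055·0.75) = 0.9596
N(−d₂) = N(-0.86) = 0.1949;  N(−d₁) = N(-1.22) = 0.1112
P = 140·0.9596·0.1949 − 200·0.9719·0.1112 = 26.1836 − 21.6151 = 4.5686

4.57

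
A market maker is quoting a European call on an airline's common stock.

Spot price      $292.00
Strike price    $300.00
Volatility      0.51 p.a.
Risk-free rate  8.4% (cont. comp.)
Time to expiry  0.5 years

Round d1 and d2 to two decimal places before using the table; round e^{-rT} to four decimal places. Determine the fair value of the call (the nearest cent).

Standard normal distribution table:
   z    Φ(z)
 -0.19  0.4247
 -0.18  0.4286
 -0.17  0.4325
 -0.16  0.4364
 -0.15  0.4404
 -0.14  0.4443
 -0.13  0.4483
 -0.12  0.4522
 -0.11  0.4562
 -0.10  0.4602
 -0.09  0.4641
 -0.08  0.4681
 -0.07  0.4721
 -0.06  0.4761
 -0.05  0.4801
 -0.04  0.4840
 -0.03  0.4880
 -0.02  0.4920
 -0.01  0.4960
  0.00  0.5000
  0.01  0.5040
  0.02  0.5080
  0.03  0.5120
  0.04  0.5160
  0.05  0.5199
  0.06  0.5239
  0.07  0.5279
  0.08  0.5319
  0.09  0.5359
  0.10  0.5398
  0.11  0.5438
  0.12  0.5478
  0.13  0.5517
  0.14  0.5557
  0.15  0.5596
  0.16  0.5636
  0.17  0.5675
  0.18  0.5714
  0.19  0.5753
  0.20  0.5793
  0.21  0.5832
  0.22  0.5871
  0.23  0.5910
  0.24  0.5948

$43.62

T = 0.5;  σ√T = 0.3606
d₁ = [ln(292/300) + (0.084 + ½·0.51²)·0.5] / (σ√T) = (-0.0270 + 0.1070) / 0.3606 = 0.2218 ⇒ 0.22
d₂ = 0.2218 − 0.3606 = -0.1388 ⇒ -0.14
e^(−rT) = e^(−0.084·0.5) = 0.9589
N(d₁) = N(0.22) = 0.5871;  N(d₂) = N(-0.14) = 0.4443
C = 292·0.5871 − 300·0.9589·0.4443 = 171.4332 − 127.8118 = 43.6214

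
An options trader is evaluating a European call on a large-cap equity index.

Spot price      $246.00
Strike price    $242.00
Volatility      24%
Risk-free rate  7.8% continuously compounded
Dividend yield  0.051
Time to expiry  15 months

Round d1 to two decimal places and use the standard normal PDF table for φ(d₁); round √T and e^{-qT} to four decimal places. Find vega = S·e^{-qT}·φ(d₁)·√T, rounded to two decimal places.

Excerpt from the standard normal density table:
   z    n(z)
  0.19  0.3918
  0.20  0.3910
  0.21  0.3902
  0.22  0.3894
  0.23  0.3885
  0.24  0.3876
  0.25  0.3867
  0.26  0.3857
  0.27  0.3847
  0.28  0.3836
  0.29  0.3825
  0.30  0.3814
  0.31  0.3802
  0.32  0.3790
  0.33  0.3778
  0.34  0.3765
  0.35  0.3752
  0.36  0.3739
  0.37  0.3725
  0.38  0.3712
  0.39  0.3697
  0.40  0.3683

97.79

T = 1.25;  σ√T = 0.2683
ln(S/K) + (r − q + σ²/2)T = ln(246/242) + (0.078 − 0.051 + 0.24²/2)·1.25 = 0.0164 + 0.0698 = 0.0861
d₁ = 0.0861 / 0.2683 = 0.3210 which rounds to 0.32
√T = √1.25 = 1.1180
φ(d₁) = φ(0.32) = 0.3790
e^(−qT) = e^(−0.051·1.25) = 0.9382
vega = S·e^(−qT)·φ(d₁)·√T = 246·0.9382·0.3790·1.1180 = 97.7939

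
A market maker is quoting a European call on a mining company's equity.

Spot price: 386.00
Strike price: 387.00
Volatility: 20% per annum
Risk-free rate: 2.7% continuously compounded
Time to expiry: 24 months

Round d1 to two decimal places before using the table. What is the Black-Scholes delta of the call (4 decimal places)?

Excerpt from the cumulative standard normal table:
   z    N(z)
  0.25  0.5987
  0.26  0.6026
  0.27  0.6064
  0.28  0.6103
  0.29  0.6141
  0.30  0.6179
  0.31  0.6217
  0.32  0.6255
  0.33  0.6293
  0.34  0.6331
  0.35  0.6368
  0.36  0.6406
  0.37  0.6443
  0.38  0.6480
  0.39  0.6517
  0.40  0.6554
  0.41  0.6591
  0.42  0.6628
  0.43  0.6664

0.6255

T = 2;  σ√T = 0.2828
ln(S/K) + (r + σ²/2)T = ln(386/387) + (0.027 + 0.2²/2)·2 = -0.0026 + 0.0940 = 0.0914
d₁ = 0.0914 / 0.2828 = 0.3232 which rounds to 0.32
N(d₁) = N(0.32) = 0.6255
Δ_call = N(d₁) = 0.6255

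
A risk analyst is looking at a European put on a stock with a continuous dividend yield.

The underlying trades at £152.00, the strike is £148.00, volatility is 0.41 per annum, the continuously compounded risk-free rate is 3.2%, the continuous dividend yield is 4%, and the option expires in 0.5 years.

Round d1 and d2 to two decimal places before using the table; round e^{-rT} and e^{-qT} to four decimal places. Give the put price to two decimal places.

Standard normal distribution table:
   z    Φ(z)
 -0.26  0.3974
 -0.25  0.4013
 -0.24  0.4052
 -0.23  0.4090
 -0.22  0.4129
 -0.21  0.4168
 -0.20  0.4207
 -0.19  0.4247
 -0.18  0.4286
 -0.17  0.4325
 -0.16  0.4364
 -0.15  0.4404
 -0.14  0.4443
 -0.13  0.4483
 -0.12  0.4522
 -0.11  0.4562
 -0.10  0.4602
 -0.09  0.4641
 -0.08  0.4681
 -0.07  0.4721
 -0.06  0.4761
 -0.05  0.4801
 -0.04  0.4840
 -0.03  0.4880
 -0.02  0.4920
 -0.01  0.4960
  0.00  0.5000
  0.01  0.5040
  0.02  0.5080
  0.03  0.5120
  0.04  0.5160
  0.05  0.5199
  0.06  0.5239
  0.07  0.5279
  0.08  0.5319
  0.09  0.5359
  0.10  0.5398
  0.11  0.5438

T = 0.5;  σ√T = 0.2899
d₁ = [ln(152/148) + (0.032 − 0.04 + ½·0.41²)·0.5] / (σ√T) = (0.0267 + 0.0380) / 0.2899 = 0.2231 ⇒ 0.22
d₂ = 0.2231 − 0.2899 = -0.0668 ⇒ -0.07
exp(−qT) = exp(−0.04·0.5) = 0.9802;  exp(−rT) = exp(−0.032·0.5) = 0.9841
N(−d₂) = N(0.07) = 0.5279;  N(−d₁) = N(-0.22) = 0.4129
P = 148·0.9841·0.5279 − 152·0.9802·0.4129 = 76.8869 − 61.5181 = 15.3688

£15.37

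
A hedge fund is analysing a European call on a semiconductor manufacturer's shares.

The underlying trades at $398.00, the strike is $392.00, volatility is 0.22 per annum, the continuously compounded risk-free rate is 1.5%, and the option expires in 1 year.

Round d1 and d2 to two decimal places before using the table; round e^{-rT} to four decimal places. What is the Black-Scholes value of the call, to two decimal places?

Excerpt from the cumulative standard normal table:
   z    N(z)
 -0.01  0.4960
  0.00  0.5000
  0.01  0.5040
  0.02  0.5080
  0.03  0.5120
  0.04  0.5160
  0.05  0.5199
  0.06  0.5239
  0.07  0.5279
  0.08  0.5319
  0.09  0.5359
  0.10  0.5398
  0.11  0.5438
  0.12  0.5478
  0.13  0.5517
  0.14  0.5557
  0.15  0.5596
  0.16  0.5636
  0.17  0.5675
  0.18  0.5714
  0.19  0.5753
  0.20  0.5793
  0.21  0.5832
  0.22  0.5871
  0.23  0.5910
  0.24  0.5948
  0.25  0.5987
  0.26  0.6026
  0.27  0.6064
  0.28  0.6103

σ√T = 0.22·√1 = 0.2200
d₁ = [ln(398/392) + (0.015 + 0.22²/2)·1] / 0.2200 = [0.0152 + 0.0392] / 0.2200 = 0.2472 ⇒ 0.25
d₂ = d₁ − σ√T = 0.2472 − 0.2200 = 0.0272 ⇒ 0.03
exp(−rT) = exp(−0.015·1) = 0.9851
N(d₁) = N(0.25) = 0.5987;  N(d₂) = N(0.03) = 0.5120
C = 398·0.5987 − 392·0.9851·0.5120 = 238.2826 − 197.7135 = 40.5691

$40.57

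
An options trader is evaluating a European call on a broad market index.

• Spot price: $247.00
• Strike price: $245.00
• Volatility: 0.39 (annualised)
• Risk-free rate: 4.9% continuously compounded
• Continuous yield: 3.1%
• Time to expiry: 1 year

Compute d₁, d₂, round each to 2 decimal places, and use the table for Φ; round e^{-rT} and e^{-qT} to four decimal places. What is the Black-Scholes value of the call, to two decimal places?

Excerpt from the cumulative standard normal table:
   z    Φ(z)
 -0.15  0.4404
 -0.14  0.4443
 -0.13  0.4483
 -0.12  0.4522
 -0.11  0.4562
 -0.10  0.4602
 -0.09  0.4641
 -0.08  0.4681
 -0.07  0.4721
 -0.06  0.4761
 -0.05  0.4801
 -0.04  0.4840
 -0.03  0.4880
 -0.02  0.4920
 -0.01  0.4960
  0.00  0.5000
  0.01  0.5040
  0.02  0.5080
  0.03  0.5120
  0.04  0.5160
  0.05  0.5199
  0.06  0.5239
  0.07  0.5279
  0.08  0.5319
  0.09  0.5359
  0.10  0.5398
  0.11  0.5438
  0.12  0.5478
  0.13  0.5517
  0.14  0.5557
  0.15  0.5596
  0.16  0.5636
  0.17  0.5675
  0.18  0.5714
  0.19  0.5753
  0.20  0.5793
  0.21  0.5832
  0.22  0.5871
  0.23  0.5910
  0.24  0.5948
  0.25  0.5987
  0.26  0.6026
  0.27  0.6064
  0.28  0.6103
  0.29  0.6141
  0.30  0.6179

T = 1;  σ√T = 0.3900
d₁ = [ln(247/245) + (0.049 − 0.031 + 0.39²/2)·1] / 0.3900 = [0.0081 + 0.0941] / 0.3900 = 0.2620 which rounds to 0.26
d₂ = d₁ − σ√T = 0.2620 − 0.3900 = -0.1280 which rounds to -0.13
exp(−qT) = exp(−0.031·1) = 0.9695;  exp(−rT) = exp(−0.049·1) = 0.9522
N(d₁) = N(0.26) = 0.6026;  N(d₂) = N(-0.13) = 0.4483
C = 247·0.9695·0.6026 − 245·0.9522·0.4483 = 144.3025 − 104.5835 = 39.7191

$39.72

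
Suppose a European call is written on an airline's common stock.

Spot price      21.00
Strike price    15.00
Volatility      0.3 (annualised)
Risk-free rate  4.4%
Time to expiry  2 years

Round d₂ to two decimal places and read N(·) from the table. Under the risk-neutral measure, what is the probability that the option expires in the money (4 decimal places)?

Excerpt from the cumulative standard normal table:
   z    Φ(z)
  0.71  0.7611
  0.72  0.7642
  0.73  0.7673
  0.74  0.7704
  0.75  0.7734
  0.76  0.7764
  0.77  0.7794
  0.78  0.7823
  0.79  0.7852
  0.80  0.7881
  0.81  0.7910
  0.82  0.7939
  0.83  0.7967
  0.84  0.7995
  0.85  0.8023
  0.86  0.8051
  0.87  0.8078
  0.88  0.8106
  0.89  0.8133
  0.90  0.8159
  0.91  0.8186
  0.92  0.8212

0.7852

T = 2;  σ√T = 0.4243
d₁ = [ln(21/15) + (0.044 + 0.3²/2)·2] / 0.4243 = [0.3365 + 0.1780] / 0.4243 = 1.2126 which rounds to 1.21
d₂ = d₁ − σ√T = 1.2126 − 0.4243 = 0.7884 which rounds to 0.79
Pr(exercise) under Q = N(d₂) = 0.7852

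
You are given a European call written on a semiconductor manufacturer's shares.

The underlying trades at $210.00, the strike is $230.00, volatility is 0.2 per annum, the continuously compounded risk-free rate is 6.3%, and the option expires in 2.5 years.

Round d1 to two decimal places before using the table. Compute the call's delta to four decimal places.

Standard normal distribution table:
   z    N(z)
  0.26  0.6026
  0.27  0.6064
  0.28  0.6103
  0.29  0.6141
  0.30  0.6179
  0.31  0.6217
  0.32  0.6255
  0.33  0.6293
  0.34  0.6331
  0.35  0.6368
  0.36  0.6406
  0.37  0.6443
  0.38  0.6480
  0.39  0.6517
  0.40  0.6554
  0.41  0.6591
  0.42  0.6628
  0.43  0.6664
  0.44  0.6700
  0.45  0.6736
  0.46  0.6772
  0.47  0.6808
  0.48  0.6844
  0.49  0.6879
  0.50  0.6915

σ√T = 0.2 × 1.5811 = 0.3162
ln(S/K) + (r + σ²/2)T = ln(210/230) + (0.063 + 0.2²/2)·2.5 = -0.0910 + 0.2075 = 0.1165
d₁ = 0.1165 / 0.3162 = 0.3685 which rounds to 0.37
N(d₁) = N(0.37) = 0.6443
Δ_call = N(d₁) = 0.6443

0.6443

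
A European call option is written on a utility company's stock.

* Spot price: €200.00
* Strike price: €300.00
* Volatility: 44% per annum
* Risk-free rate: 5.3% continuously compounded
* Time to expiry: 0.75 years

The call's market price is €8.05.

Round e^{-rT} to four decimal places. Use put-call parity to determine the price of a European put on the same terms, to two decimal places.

e^(−rT) = e^(−0.053·0.75) = 0.9610
Put-call parity: C − P = S − K·e^(−rT) = 200 − 300·0.9610 = 200 − 288.3000 = -88.3000
P = C − (C − P) = 8.05 − (-88.3000) = 96.3500

€96.35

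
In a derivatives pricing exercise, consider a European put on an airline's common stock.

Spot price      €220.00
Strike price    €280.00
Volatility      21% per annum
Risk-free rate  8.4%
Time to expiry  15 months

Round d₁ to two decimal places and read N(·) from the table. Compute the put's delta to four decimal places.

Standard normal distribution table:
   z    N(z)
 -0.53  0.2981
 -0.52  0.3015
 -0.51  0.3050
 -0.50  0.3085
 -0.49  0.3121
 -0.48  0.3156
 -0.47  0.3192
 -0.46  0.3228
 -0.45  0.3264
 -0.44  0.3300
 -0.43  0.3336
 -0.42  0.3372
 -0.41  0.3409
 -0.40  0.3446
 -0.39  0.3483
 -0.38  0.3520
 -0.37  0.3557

σ√T = 0.21·√1.25 = 0.2348
d₁ = [ln(220/280) + (0.084 + ½·0.21²)·1.25] / (σ√T) = (-0.2412 + 0.1326) / 0.2348 = -0.4625 ≈ -0.46
N(d₁) = N(-0.46) = 0.3228
Δ_put = N(d₁) − 1 = 0.3228 − 1 = -0.6772

-0.6772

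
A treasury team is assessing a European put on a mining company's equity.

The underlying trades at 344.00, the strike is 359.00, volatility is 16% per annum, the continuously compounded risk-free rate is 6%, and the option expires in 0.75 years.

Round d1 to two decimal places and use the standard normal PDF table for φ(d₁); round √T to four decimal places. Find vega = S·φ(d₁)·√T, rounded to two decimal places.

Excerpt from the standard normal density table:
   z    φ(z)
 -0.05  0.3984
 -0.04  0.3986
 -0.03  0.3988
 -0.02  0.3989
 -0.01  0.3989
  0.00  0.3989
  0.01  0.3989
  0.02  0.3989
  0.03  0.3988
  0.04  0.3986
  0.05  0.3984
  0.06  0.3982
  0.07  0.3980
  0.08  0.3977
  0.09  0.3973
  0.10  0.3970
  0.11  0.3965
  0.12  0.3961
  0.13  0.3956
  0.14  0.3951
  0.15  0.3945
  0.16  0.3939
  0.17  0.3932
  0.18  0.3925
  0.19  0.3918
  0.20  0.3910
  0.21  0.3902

T = 0.75;  σ√T = 0.1386
d₁ = [ln(344/359) + (0.06 + 0.16²/2)·0.75] / 0.1386 = [-0.0427 + 0.0546] / 0.1386 = 0.0860 ⇒ 0.09
√T = √0.75 = 0.8660
φ(d₁) = φ(0.09) = 0.3973
vega = S·φ(d₁)·√T = 344·0.3973·0.8660 = 118.3573
(Vega is the same for a European call and put with the same parameters.)

118.36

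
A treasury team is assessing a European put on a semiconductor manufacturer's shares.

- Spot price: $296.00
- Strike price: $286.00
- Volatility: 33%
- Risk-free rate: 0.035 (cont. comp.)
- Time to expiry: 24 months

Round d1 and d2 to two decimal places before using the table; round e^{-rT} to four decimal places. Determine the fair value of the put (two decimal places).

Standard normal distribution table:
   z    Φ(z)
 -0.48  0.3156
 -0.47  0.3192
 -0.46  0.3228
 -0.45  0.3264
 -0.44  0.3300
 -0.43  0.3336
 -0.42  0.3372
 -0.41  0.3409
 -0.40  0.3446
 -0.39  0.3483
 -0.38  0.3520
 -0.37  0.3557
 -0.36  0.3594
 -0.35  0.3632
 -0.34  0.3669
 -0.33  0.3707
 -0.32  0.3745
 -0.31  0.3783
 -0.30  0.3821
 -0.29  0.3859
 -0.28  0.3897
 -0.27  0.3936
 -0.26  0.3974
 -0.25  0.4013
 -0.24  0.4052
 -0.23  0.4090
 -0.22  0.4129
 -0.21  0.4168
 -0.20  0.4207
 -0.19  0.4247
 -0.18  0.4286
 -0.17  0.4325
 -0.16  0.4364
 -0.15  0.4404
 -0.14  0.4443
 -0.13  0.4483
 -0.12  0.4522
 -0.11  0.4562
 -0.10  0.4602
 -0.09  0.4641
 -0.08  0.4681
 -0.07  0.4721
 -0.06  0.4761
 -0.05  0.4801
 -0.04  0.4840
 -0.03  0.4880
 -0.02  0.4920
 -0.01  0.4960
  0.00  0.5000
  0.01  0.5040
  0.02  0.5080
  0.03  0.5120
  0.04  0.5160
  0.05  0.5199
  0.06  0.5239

σ√T = 0.33·√2 = 0.4667
ln(S/K) + (r + σ²/2)T = ln(296/286) + (0.035 + 0.33²/2)·2 = 0.0344 + 0.1789 = 0.2133
d₁ = 0.2133 / 0.4667 = 0.4570 ≈ 0.46
d₂ = d₁ − σ√T = 0.4570 − 0.4667 = -0.0097 ≈ -0.01
e^(−rT) = e^(−0.035·2) = 0.9324
N(−d₂) = N(0.01) = 0.5040;  N(−d₁) = N(-0.46) = 0.3228
P = 286·0.9324·0.5040 − 296·0.3228 = 134.3999 − 95.5488 = 38.8511

$38.85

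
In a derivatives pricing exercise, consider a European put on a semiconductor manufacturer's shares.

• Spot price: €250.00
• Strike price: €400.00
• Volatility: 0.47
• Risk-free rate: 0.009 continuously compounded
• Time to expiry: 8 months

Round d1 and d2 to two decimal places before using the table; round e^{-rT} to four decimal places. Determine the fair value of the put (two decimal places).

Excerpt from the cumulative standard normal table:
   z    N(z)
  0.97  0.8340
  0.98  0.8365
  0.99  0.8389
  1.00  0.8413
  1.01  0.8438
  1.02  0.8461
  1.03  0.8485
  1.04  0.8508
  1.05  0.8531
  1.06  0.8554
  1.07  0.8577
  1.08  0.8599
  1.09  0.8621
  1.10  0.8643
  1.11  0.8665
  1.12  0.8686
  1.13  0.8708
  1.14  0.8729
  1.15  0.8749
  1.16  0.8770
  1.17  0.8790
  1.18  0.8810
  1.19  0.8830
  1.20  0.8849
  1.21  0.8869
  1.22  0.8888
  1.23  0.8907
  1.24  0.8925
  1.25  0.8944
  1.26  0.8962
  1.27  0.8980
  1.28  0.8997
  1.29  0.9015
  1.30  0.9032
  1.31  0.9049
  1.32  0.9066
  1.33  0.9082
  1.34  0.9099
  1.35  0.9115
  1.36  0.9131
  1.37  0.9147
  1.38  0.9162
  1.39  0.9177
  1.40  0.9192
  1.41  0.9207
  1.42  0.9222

σ√T = 0.47·√0.6667 = 0.3838
ln(S/K) + (r + σ²/2)T = ln(250/400) + (0.009 + 0.47²/2)·0.6667 = -0.4700 + 0.0796 = -0.3904
d₁ = -0.3904 / 0.3838 = -1.0172 ≈ -1.02
d₂ = d₁ − σ√T = -1.0172 − 0.3838 = -1.4010 ≈ -1.40
e^(−rT) = e^(−0.009·0.6667) = 0.9940
N(−d₂) = N(1.40) = 0.9192;  N(−d₁) = N(1.02) = 0.8461
P = 400·0.9940·0.9192 − 250·0.8461 = 365.4739 − 211.5250 = 153.9489

€153.95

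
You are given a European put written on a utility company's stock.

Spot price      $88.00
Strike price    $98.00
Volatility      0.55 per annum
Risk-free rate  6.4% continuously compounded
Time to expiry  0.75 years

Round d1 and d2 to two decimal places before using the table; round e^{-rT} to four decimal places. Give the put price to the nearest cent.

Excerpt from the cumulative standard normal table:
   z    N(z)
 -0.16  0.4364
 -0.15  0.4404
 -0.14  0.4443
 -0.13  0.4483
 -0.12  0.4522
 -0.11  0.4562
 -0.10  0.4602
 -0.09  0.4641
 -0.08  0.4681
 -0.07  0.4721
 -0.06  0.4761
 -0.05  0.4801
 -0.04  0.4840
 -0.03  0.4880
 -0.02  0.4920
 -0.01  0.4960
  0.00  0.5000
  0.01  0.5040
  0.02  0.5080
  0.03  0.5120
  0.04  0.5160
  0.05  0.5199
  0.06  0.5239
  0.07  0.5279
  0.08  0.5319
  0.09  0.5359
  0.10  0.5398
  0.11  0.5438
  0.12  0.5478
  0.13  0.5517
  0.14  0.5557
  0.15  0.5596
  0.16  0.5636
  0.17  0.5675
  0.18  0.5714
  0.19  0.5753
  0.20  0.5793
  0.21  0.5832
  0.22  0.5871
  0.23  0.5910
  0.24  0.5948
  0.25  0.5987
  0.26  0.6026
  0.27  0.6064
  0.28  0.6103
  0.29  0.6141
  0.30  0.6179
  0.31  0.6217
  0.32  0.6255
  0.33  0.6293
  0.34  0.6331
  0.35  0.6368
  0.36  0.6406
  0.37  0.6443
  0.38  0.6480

$19.69

σ√T = 0.55 × 0.8660 = 0.4763
d₁ = [ln(88/98) + (0.064 + ½·0.55²)·0.75] / (σ√T) = (-0.1076 + 0.1614) / 0.4763 = 0.1130 ≈ 0.11
d₂ = 0.1130 − 0.4763 = -0.3633 ≈ -0.36
e^(−rT) = e^(−0.064·0.75) = 0.9531
P = 98·0.9531·N(0.36) − 88·N(-0.11) = 98·0.9531·0.6406 − 88·0.4562 = 59.8345 − 40.1456 = 19.6889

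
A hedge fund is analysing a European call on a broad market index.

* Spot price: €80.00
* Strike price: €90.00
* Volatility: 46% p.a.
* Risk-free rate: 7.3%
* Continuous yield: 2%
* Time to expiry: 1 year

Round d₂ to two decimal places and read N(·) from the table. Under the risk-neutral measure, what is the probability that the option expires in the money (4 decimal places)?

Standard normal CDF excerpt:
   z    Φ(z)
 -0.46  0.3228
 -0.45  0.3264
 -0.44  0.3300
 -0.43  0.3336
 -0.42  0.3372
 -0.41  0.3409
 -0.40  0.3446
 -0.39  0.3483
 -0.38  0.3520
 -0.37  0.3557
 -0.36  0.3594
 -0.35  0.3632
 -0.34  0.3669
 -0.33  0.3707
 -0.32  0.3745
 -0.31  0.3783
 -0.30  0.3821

σ√T = 0.46 × 1.0000 = 0.4600
d₁ = [ln(80/90) + (0.073 − 0.02 + ½·0.46²)·1] / (σ√T) = (-0.1178 + 0.1588) / 0.4600 = 0.0892 ⇒ 0.09
d₂ = 0.0892 − 0.4600 = -0.3708 ⇒ -0.37
Risk-neutral Pr[S_T > K] = N(d₂) = N(-0.37) = 0.3557

0.3557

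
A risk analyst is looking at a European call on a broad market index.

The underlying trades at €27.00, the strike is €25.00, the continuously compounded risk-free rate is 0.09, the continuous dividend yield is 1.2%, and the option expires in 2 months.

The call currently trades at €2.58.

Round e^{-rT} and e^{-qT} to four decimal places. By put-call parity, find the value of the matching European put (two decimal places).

exp(−qT) = exp(−0.012·0.1667) = 0.9980;  exp(−rT) = exp(−0.09·0.1667) = 0.9851
Put-call parity: C − P = S·e^(−qT) − K·e^(−rT) = 27·0.9980 − 25·0.9851 = 26.9460 − 24.6275 = 2.3185
P = C − (C − P) = 2.58 − (2.3185) = 0.2615

€0.26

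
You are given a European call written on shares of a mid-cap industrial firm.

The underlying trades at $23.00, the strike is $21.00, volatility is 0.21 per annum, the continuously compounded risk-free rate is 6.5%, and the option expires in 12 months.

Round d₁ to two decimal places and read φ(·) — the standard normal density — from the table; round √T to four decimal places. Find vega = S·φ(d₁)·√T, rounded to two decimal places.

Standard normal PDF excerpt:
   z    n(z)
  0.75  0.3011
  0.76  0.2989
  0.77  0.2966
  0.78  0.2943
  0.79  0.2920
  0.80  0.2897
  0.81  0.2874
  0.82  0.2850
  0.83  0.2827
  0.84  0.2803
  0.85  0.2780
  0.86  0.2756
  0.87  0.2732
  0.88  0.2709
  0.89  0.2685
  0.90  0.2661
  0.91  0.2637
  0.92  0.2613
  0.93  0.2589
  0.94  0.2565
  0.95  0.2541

T = 1;  σ√T = 0.2100
d₁ = [ln(23/21) + (0.065 + ½·0.21²)·1] / (σ√T) = (0.0910 + 0.0871) / 0.2100 = 0.8477 → 0.85
√T = √1 = 1.0000
φ(d₁) = φ(0.85) = 0.2780
vega = S·φ(d₁)·√T = 23·0.2780·1.0000 = 6.3940
(Call and put vega coincide under Black-Scholes.)

6.39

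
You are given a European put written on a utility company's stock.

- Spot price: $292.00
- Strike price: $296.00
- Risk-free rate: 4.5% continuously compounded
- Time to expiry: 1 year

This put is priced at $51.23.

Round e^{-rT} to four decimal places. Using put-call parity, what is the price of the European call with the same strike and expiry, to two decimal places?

e^(−rT) = e^(−0.045·1) = 0.9560
Put-call parity: C − P = S − K·e^(−rT) = 292 − 296·0.9560 = 292 − 282.9760 = 9.0240
C = P + (C − P) = 51.23 + (9.0240) = 60.2540

$60.25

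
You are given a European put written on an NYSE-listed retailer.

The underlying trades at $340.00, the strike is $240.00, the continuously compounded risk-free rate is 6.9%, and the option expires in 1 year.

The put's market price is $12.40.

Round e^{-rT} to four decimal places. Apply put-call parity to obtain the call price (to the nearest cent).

exp(−rT) = exp(−0.069·1) = 0.9333
Put-call parity: C − P = S − K·e^(−rT) = 340 − 240·0.9333 = 340 − 223.9920 = 116.0080
C = P + (C − P) = 12.40 + (116.0080) = 128.4080

$128.41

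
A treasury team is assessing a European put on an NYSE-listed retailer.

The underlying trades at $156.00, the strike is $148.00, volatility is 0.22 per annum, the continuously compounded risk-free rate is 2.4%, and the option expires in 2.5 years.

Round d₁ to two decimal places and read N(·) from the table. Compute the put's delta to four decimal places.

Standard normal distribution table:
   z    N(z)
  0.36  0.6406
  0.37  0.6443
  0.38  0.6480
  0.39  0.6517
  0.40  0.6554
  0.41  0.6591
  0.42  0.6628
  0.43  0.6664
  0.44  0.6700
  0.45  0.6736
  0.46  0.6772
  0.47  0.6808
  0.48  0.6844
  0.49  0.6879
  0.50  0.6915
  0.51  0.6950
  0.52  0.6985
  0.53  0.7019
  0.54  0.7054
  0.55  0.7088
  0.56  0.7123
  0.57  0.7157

-0.3085

T = 2.5;  σ√T = 0.3479
d₁ = [ln(156/148) + (0.024 + 0.22²/2)·2.5] / 0.3479 = [0.0526 + 0.1205] / 0.3479 = 0.4978 → 0.50
N(d₁) = N(0.50) = 0.6915
Δ_put = N(d₁) − 1 = 0.6915 − 1 = -0.3085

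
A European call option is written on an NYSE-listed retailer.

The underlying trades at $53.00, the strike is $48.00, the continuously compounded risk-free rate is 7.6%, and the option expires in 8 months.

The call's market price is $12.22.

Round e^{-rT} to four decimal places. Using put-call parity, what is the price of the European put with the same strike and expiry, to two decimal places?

e^(−rT) = e^(−0.076·0.6667) = 0.9506
Put-call parity: C − P = S − K·e^(−rT) = 53 − 48·0.9506 = 53 − 45.6288 = 7.3712
P = C − (C − P) = 12.22 − (7.3712) = 4.8488

$4.85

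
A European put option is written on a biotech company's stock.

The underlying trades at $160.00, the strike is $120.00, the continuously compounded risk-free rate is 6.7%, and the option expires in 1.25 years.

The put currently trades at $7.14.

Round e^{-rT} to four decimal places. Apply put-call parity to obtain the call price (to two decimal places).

e^(−rT) = e^(−0.067·1.25) = 0.9197
Put-call parity: C − P = S − K·e^(−rT) = 160 − 120·0.9197 = 160 − 110.3640 = 49.6360
C = P + (C − P) = 7.14 + (49.6360) = 56.7760

$56.78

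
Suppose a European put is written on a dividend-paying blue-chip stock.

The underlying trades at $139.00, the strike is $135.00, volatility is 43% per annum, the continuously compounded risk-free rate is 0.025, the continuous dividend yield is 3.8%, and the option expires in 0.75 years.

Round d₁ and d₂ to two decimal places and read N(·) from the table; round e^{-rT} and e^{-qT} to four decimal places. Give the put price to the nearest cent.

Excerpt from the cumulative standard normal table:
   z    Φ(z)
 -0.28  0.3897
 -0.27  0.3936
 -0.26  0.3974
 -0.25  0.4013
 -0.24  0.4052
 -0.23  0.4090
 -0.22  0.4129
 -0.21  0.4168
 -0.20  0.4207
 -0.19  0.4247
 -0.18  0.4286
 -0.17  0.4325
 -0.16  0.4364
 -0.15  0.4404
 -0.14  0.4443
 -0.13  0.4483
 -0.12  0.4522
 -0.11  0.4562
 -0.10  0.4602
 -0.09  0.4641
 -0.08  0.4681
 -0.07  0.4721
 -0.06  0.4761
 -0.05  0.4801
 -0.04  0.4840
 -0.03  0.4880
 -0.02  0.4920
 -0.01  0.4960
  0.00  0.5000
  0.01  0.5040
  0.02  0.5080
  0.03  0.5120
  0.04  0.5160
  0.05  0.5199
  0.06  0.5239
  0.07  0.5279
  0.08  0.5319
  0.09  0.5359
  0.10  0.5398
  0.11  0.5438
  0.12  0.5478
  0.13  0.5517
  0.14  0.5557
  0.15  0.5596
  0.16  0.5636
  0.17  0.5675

σ√T = 0.43 × 0.8660 = 0.3724
ln(S/K) + (r − q + σ²/2)T = ln(139/135) + (0.025 − 0.038 + 0.43²/2)·0.75 = 0.0292 + 0.0596 = 0.0888
d₁ = 0.0888 / 0.3724 = 0.2384 → 0.24
d₂ = d₁ − σ√T = 0.2384 − 0.3724 = -0.1340 → -0.13
exp(−qT) = exp(−0.038·0.75) = 0.9719;  exp(−rT) = exp(−0.025·0.75) = 0.9814
P = 135·0.9814·N(0.13) − 139·0.9719·N(-0.24) = 135·0.9814·0.5517 − 139·0.9719·0.4052 = 73.0942 − 54.7401 = 18.3541

$18.35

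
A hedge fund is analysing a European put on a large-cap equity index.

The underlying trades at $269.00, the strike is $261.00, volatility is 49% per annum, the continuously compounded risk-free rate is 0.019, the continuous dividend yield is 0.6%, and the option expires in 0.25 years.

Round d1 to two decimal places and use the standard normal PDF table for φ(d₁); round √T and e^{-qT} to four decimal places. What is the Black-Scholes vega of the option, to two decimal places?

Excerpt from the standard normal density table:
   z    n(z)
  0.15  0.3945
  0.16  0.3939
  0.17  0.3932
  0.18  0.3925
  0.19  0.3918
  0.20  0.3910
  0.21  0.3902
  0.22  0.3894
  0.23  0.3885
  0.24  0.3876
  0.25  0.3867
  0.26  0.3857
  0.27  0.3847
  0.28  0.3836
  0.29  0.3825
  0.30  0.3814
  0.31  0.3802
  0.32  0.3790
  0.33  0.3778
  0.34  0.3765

T = 0.25;  σ√T = 0.2450
ln(S/K) + (r − q + σ²/2)T = ln(269/261) + (0.019 − 0.006 + 0.49²/2)·0.25 = 0.0302 + 0.0333 = 0.0635
d₁ = 0.0635 / 0.2450 = 0.2590 which rounds to 0.26
√T = √0.25 = 0.5000
φ(d₁) = φ(0.26) = 0.3857
exp(−qT) = exp(−0.006·0.25) = 0.9985
vega = S·exp(−qT)·φ(d₁)·√T = 269·0.9985·0.3857·0.5000 = 51.7988
(Call and put vega coincide under Black-Scholes.)

51.80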